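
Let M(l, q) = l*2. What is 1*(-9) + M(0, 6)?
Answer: -9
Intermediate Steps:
M(l, q) = 2*l
1*(-9) + M(0, 6) = 1*(-9) + 2*0 = -9 + 0 = -9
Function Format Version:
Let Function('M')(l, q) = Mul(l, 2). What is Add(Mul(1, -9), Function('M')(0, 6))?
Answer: -9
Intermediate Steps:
Function('M')(l, q) = Mul(2, l)
Add(Mul(1, -9), Function('M')(0, 6)) = Add(Mul(1, -9), Mul(2, 0)) = Add(-9, 0) = -9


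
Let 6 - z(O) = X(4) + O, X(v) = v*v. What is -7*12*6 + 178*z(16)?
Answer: -5132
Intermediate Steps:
X(v) = v²
z(O) = -10 - O (z(O) = 6 - (4² + O) = 6 - (16 + O) = 6 + (-16 - O) = -10 - O)
-7*12*6 + 178*z(16) = -7*12*6 + 178*(-10 - 1*16) = -84*6 + 178*(-10 - 16) = -504 + 178*(-26) = -504 - 4628 = -5132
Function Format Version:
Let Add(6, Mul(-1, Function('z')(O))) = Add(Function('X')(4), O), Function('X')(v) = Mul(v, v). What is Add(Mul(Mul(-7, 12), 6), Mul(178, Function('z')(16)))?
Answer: -5132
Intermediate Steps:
Function('X')(v) = Pow(v, 2)
Function('z')(O) = Add(-10, Mul(-1, O)) (Function('z')(O) = Add(6, Mul(-1, Add(Pow(4, 2), O))) = Add(6, Mul(-1, Add(16, O))) = Add(6, Add(-16, Mul(-1, O))) = Add(-10, Mul(-1, O)))
Add(Mul(Mul(-7, 12), 6), Mul(178, Function('z')(16))) = Add(Mul(Mul(-7, 12), 6), Mul(178, Add(-10, Mul(-1, 16)))) = Add(Mul(-84, 6), Mul(178, Add(-10, -16))) = Add(-504, Mul(178, -26)) = Add(-504, -4628) = -5132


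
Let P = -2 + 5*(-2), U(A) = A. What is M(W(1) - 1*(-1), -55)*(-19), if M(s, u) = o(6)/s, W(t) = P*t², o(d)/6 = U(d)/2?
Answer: 342/11 ≈ 31.091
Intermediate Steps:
o(d) = 3*d (o(d) = 6*(d/2) = 3*d)
P = -12 (P = -2 - 10 = -12)
W(t) = -12*t²
M(s, u) = 18/s (M(s, u) = (3*6)/s = 18/s)
M(W(1) - 1*(-1), -55)*(-19) = (18/(-12*1² - 1*(-1)))*(-19) = (18/(-12*1 + 1))*(-19) = (18/(-12 + 1))*(-19) = (18/(-11))*(-19) = (18*(-1/11))*(-19) = -18/11*(-19) = 342/11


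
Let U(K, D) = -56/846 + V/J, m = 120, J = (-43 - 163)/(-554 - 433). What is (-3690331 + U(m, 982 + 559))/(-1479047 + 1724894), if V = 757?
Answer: -321252020189/21422615886 ≈ -14.996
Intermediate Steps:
J = 206/987 (J = -206/(-987) = -206*(-1/987) = 206/987 ≈ 0.20871)
U(K, D) = 316042489/87138 (U(K, D) = -56/846 + 757/(206/987) = -56*1/846 + 757*(987/206) = -28/423 + 747159/206 = 316042489/87138)
(-3690331 + U(m, 982 + 559))/(-1479047 + 1724894) = (-3690331 + 316042489/87138)/(-1479047 + 1724894) = -321252020189/87138/245847 = -321252020189/87138*1/245847 = -321252020189/21422615886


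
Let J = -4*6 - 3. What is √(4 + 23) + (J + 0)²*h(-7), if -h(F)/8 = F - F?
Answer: 3*√3 ≈ 5.1962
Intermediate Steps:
h(F) = 0 (h(F) = -8*(F - F) = -8*0 = 0)
J = -27 (J = -24 - 3 = -27)
√(4 + 23) + (J + 0)²*h(-7) = √(4 + 23) + (-27 + 0)²*0 = √27 + (-27)²*0 = 3*√3 + 729*0 = 3*√3 + 0 = 3*√3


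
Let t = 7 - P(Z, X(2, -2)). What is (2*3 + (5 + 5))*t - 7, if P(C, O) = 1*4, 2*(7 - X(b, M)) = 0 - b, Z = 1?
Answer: 41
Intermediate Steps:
X(b, M) = 7 + b/2 (X(b, M) = 7 - (0 - b)/2 = 7 - (-1)*b/2 = 7 + b/2)
P(C, O) = 4
t = 3 (t = 7 - 1*4 = 7 - 4 = 3)
(2*3 + (5 + 5))*t - 7 = (2*3 + (5 + 5))*3 - 7 = (6 + 10)*3 - 7 = 16*3 - 7 = 48 - 7 = 41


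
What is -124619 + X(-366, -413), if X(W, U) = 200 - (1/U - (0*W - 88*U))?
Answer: -36374974/413 ≈ -88075.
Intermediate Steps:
X(W, U) = 200 - 1/U - 88*U (X(W, U) = 200 - (1/U - (0 - 88*U)) = 200 - (1/U - (-88)*U) = 200 - (1/U + 88*U) = 200 + (-1/U - 88*U) = 200 - 1/U - 88*U)
-124619 + X(-366, -413) = -124619 + (200 - 1/(-413) - 88*(-413)) = -124619 + (200 - 1*(-1/413) + 36344) = -124619 + (200 + 1/413 + 36344) = -124619 + 15092673/413 = -36374974/413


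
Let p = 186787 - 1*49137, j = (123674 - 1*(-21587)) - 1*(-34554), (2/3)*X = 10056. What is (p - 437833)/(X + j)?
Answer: -300183/194899 ≈ -1.5402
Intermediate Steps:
X = 15084 (X = (3/2)*10056 = 15084)
j = 179815 (j = (123674 + 21587) + 34554 = 145261 + 34554 = 179815)
p = 137650 (p = 186787 - 49137 = 137650)
(p - 437833)/(X + j) = (137650 - 437833)/(15084 + 179815) = -300183/194899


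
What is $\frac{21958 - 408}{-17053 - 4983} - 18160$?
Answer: $- \frac{200097655}{11018} \approx -18161.0$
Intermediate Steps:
$\frac{21958 - 408}{-17053 - 4983} - 18160 = \frac{21550}{-17053 - 4983} - 18160 = \frac{21550}{-22036} - 18160 = 21550 \left(- \frac{1}{22036}\right) - 18160 = - \frac{10775}{11018} - 18160 = - \frac{200097655}{11018}$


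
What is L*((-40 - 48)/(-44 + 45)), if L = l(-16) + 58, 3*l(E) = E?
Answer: -13904/3 ≈ -4634.7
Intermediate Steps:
l(E) = E/3
L = 158/3 (L = (⅓)*(-16) + 58 = -16/3 + 58 = 158/3 ≈ 52.667)
L*((-40 - 48)/(-44 + 45)) = 158*((-40 - 48)/(-44 + 45))/3 = 158*(-88/1)/3 = 158*(-88*1)/3 = (158/3)*(-88) = -13904/3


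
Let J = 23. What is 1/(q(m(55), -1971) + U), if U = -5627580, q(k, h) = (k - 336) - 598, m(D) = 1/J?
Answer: -23/129455821 ≈ -1.7767e-7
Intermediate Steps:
m(D) = 1/23
q(k, h) = -934 + k (q(k, h) = (-336 + k) - 598 = -934 + k)
1/(q(m(55), -1971) + U) = 1/((-934 + 1/23) - 5627580) = 1/(-21481/23 - 5627580) = 1/(-129455821/23) = -23/129455821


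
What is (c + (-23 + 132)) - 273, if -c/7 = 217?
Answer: -1683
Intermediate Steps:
c = -1519 (c = -7*217 = -1519)
(c + (-23 + 132)) - 273 = (-1519 + (-23 + 132)) - 273 = (-1519 + 109) - 273 = -1410 - 273 = -1683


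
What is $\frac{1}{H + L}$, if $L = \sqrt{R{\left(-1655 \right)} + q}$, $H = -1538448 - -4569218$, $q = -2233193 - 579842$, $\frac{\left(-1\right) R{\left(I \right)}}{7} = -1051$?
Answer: $\frac{1515385}{4592784799289} - \frac{9 i \sqrt{34638}}{9185569598578} \approx 3.2995 \cdot 10^{-7} - 1.8235 \cdot 10^{-10} i$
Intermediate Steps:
$R{\left(I \right)} = 7357$ ($R{\left(I \right)} = \left(-7\right) \left(-1051\right) = 7357$)
$q = -2813035$
$H = 3030770$ ($H = -1538448 + 4569218 = 3030770$)
$L = 9 i \sqrt{34638}$ ($L = \sqrt{7357 - 2813035} = \sqrt{-2805678} = 9 i \sqrt{34638} \approx 1675.0 i$)
$\frac{1}{H + L} = \frac{1}{3030770 + 9 i \sqrt{34638}}$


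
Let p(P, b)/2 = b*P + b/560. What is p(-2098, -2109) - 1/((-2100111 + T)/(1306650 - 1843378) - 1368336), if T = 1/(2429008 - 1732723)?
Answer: 27545121473238040734533811/3112669443624048280 ≈ 8.8494e+6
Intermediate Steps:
p(P, b) = b/280 + 2*P*b (p(P, b) = 2*(b*P + b/560) = 2*(P*b + b*(1/560)) = 2*(P*b + b/560) = 2*(b/560 + P*b) = b/280 + 2*P*b)
T = 1/696285 ≈ 1.4362e-6
p(-2098, -2109) - 1/((-2100111 + T)/(1306650 - 1843378) - 1368336) = (1/280)*(-2109)*(1 + 560*(-2098)) - 1/((-2100111 + 1/696285)/(1306650 - 1843378) - 1368336) = (1/280)*(-2109)*(1 - 1174880) - 1/(-1462275787634/696285/(-536728) - 1368336) = (1/280)*(-2109)*(-1174879) - 1/(-1462275787634/696285*(-1/536728) - 1368336) = 2477819811/280 - 1/(31788604079/8124253380 - 1368336) = 2477819811/280 - 1/(-11116676584371601/8124253380) = 2477819811/280 - 1*(-8124253380/11116676584371601) = 2477819811/280 + 8124253380/11116676584371601 = 27545121473238040734533811/3112669443624048280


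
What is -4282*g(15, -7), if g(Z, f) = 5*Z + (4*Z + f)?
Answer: -548096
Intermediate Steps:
g(Z, f) = f + 9*Z (g(Z, f) = 5*Z + (f + 4*Z) = f + 9*Z)
-4282*g(15, -7) = -4282*(-7 + 9*15) = -4282*(-7 + 135) = -4282*128 = -548096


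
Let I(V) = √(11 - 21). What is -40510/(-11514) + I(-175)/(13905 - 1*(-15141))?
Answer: 20255/5757 + I*√10/29046 ≈ 3.5183 + 0.00010887*I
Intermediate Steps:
I(V) = I*√10 (I(V) = √(-10) = I*√10)
-40510/(-11514) + I(-175)/(13905 - 1*(-15141)) = -40510/(-11514) + (I*√10)/(13905 - 1*(-15141)) = -40510*(-1/11514) + (I*√10)/(13905 + 15141) = 20255/5757 + (I*√10)/29046 = 20255/5757 + (I*√10)*(1/29046) = 20255/5757 + I*√10/29046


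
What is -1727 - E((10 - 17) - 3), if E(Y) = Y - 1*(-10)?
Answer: -1727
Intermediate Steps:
E(Y) = 10 + Y (E(Y) = Y + 10 = 10 + Y)
-1727 - E((10 - 17) - 3) = -1727 - (10 + ((10 - 17) - 3)) = -1727 - (10 + (-7 - 3)) = -1727 - (10 - 10) = -1727 - 1*0 = -1727 + 0 = -1727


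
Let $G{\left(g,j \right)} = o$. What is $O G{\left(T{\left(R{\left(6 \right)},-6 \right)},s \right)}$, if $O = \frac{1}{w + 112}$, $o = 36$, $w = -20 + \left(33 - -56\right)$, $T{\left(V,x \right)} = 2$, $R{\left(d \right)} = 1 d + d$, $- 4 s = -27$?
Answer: $\frac{36}{181} \approx 0.19889$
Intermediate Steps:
$s = \frac{27}{4}$ ($s = \left(- \frac{1}{4}\right) \left(-27\right) = \frac{27}{4} \approx 6.75$)
$R{\left(d \right)} = 2 d$ ($R{\left(d \right)} = d + d = 2 d$)
$w = 69$ ($w = -20 + \left(33 + 56\right) = -20 + 89 = 69$)
$G{\left(g,j \right)} = 36$
$O = \frac{1}{181}$ ($O = \frac{1}{69 + 112} = \frac{1}{181} \approx 0.0055249$)
$O G{\left(T{\left(R{\left(6 \right)},-6 \right)},s \right)} = \frac{1}{181} \cdot 36 = \frac{36}{181}$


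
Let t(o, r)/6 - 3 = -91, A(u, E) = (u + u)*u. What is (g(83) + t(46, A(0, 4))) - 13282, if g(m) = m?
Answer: -13727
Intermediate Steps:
A(u, E) = 2*u² (A(u, E) = (2*u)*u = 2*u²)
t(o, r) = -528 (t(o, r) = 18 + 6*(-91) = 18 - 546 = -528)
(g(83) + t(46, A(0, 4))) - 13282 = (83 - 528) - 13282 = -445 - 13282 = -13727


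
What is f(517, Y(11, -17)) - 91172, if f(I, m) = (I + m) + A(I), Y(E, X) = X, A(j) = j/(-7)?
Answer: -635221/7 ≈ -90746.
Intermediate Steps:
A(j) = -j/7 (A(j) = j*(-1/7) = -j/7)
f(I, m) = m + 6*I/7 (f(I, m) = (I + m) - I/7 = m + 6*I/7)
f(517, Y(11, -17)) - 91172 = (-17 + (6/7)*517) - 91172 = (-17 + 3102/7) - 91172 = 2983/7 - 91172 = -635221/7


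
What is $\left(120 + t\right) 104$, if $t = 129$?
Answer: $25896$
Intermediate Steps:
$\left(120 + t\right) 104 = \left(120 + 129\right) 104 = 249 \cdot 104 = 25896$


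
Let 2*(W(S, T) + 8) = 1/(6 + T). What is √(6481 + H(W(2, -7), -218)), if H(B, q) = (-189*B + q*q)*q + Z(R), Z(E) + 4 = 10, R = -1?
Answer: I*√10703962 ≈ 3271.7*I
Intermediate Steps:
Z(E) = 6 (Z(E) = -4 + 10 = 6)
W(S, T) = -8 + 1/(2*(6 + T))
H(B, q) = 6 + q*(q² - 189*B) (H(B, q) = (-189*B + q*q)*q + 6 = (-189*B + q²)*q + 6 = (q² - 189*B)*q + 6 = q*(q² - 189*B) + 6 = 6 + q*(q² - 189*B))
√(6481 + H(W(2, -7), -218)) = √(6481 + (6 + (-218)³ - 189*(-95 - 16*(-7))/(2*(6 - 7))*(-218))) = √(6481 + (6 - 10360232 - 189*(½)*(-95 + 112)/(-1)*(-218))) = √(6481 + (6 - 10360232 - 189*(½)*(-1)*17*(-218))) = √(6481 + (6 - 10360232 - 189*(-17/2)*(-218))) = √(6481 + (6 - 10360232 - 350217)) = √(6481 - 10710443) = √(-10703962) = I*√10703962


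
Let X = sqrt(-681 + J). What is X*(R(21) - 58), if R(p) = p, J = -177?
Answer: -37*I*sqrt(858) ≈ -1083.8*I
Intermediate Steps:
X = I*sqrt(858) (X = sqrt(-681 - 177) = sqrt(-858) = I*sqrt(858) ≈ 29.292*I)
X*(R(21) - 58) = (I*sqrt(858))*(21 - 58) = (I*sqrt(858))*(-37) = -37*I*sqrt(858)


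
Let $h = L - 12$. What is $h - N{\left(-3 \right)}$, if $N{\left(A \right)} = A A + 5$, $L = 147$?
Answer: $121$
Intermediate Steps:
$h = 135$ ($h = 147 - 12 = 135$)
$N{\left(A \right)} = 5 + A^{2}$ ($N{\left(A \right)} = A^{2} + 5 = 5 + A^{2}$)
$h - N{\left(-3 \right)} = 135 - \left(5 + \left(-3\right)^{2}\right) = 135 - \left(5 + 9\right) = 135 - 14 = 121$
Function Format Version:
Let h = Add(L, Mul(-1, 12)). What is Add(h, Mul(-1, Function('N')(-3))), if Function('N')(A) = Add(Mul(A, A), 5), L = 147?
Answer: 121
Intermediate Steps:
h = 135 (h = Add(147, Mul(-1, 12)) = Add(147, -12) = 135)
Function('N')(A) = Add(5, Pow(A, 2)) (Function('N')(A) = Add(Pow(A, 2), 5) = Add(5, Pow(A, 2)))
Add(h, Mul(-1, Function('N')(-3))) = Add(135, Mul(-1, Add(5, Pow(-3, 2)))) = Add(135, Mul(-1, Add(5, 9))) = Add(135, Mul(-1, 14)) = Add(135, -14) = 121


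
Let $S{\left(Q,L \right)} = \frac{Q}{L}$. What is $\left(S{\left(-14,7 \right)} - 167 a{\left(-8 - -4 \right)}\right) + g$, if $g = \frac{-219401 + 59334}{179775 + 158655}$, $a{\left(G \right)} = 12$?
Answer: $- \frac{679050647}{338430} \approx -2006.5$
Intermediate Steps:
$g = - \frac{160067}{338430} \approx -0.47297$
$\left(S{\left(-14,7 \right)} - 167 a{\left(-8 - -4 \right)}\right) + g = \left(- \frac{14}{7} - 2004\right) - \frac{160067}{338430} = \left(\left(-14\right) \frac{1}{7} - 2004\right) - \frac{160067}{338430} = \left(-2 - 2004\right) - \frac{160067}{338430} = -2006 - \frac{160067}{338430} = - \frac{679050647}{338430}$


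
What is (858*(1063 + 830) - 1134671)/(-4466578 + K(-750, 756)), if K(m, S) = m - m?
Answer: -489523/4466578 ≈ -0.10960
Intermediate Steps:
K(m, S) = 0
(858*(1063 + 830) - 1134671)/(-4466578 + K(-750, 756)) = (858*(1063 + 830) - 1134671)/(-4466578 + 0) = (858*1893 - 1134671)/(-4466578) = (1624194 - 1134671)*(-1/4466578) = 489523*(-1/4466578) = -489523/4466578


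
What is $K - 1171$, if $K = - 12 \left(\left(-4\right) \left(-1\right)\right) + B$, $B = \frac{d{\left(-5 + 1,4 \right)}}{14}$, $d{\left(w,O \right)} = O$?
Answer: $- \frac{8531}{7} \approx -1218.7$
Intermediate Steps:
$B = \frac{2}{7}$ ($B = \frac{4}{14} = 4 \cdot \frac{1}{14} = \frac{2}{7} \approx 0.28571$)
$K = - \frac{334}{7}$ ($K = - 12 \left(\left(-4\right) \left(-1\right)\right) + \frac{2}{7} = \left(-12\right) 4 + \frac{2}{7} = -48 + \frac{2}{7} = - \frac{334}{7} \approx -47.714$)
$K - 1171 = - \frac{334}{7} - 1171 = - \frac{8531}{7}$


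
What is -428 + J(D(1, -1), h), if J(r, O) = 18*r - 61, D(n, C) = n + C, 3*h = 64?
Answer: -489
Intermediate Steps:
h = 64/3 (h = (⅓)*64 = 64/3 ≈ 21.333)
D(n, C) = C + n
J(r, O) = -61 + 18*r
-428 + J(D(1, -1), h) = -428 + (-61 + 18*(-1 + 1)) = -428 + (-61 + 18*0) = -428 + (-61 + 0) = -428 - 61 = -489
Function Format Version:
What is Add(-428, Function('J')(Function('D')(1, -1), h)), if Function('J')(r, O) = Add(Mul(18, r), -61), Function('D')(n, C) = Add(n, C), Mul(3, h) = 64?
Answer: -489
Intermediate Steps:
h = Rational(64, 3) (h = Mul(Rational(1, 3), 64) = Rational(64, 3) ≈ 21.333)
Function('D')(n, C) = Add(C, n)
Function('J')(r, O) = Add(-61, Mul(18, r))
Add(-428, Function('J')(Function('D')(1, -1), h)) = Add(-428, Add(-61, Mul(18, Add(-1, 1)))) = Add(-428, Add(-61, Mul(18, 0))) = Add(-428, Add(-61, 0)) = Add(-428, -61) = -489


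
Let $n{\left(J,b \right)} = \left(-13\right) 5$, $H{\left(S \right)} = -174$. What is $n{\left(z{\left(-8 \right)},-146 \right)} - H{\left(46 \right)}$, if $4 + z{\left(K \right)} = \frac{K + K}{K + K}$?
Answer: $109$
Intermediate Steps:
$z{\left(K \right)} = -3$ ($z{\left(K \right)} = -4 + \frac{K + K}{K + K} = -4 + \frac{2 K}{2 K} = -4 + 2 K \frac{1}{2 K} = -4 + 1 = -3$)
$n{\left(J,b \right)} = -65$
$n{\left(z{\left(-8 \right)},-146 \right)} - H{\left(46 \right)} = -65 - -174 = -65 + 174 = 109$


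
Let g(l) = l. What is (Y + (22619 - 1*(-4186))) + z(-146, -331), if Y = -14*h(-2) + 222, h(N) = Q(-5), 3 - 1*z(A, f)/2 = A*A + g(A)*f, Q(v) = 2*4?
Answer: -112363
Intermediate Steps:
Q(v) = 8
z(A, f) = 6 - 2*A² - 2*A*f (z(A, f) = 6 - 2*(A*A + A*f) = 6 - 2*(A² + A*f) = 6 + (-2*A² - 2*A*f) = 6 - 2*A² - 2*A*f)
h(N) = 8
Y = 110 (Y = -14*8 + 222 = -112 + 222 = 110)
(Y + (22619 - 1*(-4186))) + z(-146, -331) = (110 + (22619 - 1*(-4186))) + (6 - 2*(-146)² - 2*(-146)*(-331)) = (110 + (22619 + 4186)) + (6 - 2*21316 - 96652) = (110 + 26805) + (6 - 42632 - 96652) = 26915 - 139278 = -112363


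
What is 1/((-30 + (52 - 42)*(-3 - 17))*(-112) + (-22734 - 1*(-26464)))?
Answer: 1/29490 ≈ 3.3910e-5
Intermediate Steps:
1/((-30 + (52 - 42)*(-3 - 17))*(-112) + (-22734 - 1*(-26464))) = 1/((-30 + 10*(-20))*(-112) + (-22734 + 26464)) = 1/((-30 - 200)*(-112) + 3730) = 1/(-230*(-112) + 3730) = 1/(25760 + 3730) = 1/29490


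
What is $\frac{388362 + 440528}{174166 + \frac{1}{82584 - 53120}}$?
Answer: $\frac{4884482992}{1026325405} \approx 4.7592$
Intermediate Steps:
$\frac{388362 + 440528}{174166 + \frac{1}{82584 - 53120}} = \frac{828890}{174166 + \frac{1}{29464}} = \frac{828890}{\frac{5131627025}{29464}} = 828890 \cdot \frac{29464}{5131627025} = \frac{4884482992}{1026325405}$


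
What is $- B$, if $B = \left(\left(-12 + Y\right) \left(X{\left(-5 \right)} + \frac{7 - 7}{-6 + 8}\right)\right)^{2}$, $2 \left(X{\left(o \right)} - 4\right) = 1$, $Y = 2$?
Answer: $-2025$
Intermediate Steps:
$X{\left(o \right)} = \frac{9}{2}$ ($X{\left(o \right)} = 4 + \frac{1}{2} \cdot 1 = 4 + \frac{1}{2} = \frac{9}{2}$)
$B = 2025$ ($B = \left(\left(-12 + 2\right) \left(\frac{9}{2} + \frac{7 - 7}{-6 + 8}\right)\right)^{2} = \left(- 10 \left(\frac{9}{2} + \frac{0}{2}\right)\right)^{2} = \left(- 10 \left(\frac{9}{2} + 0 \cdot \frac{1}{2}\right)\right)^{2} = \left(- 10 \left(\frac{9}{2} + 0\right)\right)^{2} = \left(\left(-10\right) \frac{9}{2}\right)^{2} = \left(-45\right)^{2} = 2025$)
$- B = \left(-1\right) 2025 = -2025$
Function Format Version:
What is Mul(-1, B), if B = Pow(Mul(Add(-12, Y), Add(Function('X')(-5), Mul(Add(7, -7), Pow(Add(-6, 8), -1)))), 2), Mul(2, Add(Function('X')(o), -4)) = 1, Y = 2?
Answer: -2025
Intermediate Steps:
Function('X')(o) = Rational(9, 2) (Function('X')(o) = Add(4, Mul(Rational(1, 2), 1)) = Add(4, Rational(1, 2)) = Rational(9, 2))
B = 2025 (B = Pow(Mul(Add(-12, 2), Add(Rational(9, 2), Mul(Add(7, -7), Pow(Add(-6, 8), -1)))), 2) = Pow(Mul(-10, Add(Rational(9, 2), Mul(0, Pow(2, -1)))), 2) = Pow(Mul(-10, Add(Rational(9, 2), Mul(0, Rational(1, 2)))), 2) = Pow(Mul(-10, Add(Rational(9, 2), 0)), 2) = Pow(Mul(-10, Rational(9, 2)), 2) = Pow(-45, 2) = 2025)
Mul(-1, B) = Mul(-1, 2025) = -2025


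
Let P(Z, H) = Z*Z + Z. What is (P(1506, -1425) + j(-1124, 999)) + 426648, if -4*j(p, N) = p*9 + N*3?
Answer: 10791879/4 ≈ 2.6980e+6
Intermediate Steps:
j(p, N) = -9*p/4 - 3*N/4 (j(p, N) = -(p*9 + N*3)/4 = -(9*p + 3*N)/4 = -(3*N + 9*p)/4 = -9*p/4 - 3*N/4)
P(Z, H) = Z + Z² (P(Z, H) = Z² + Z = Z + Z²)
(P(1506, -1425) + j(-1124, 999)) + 426648 = (1506*(1 + 1506) + (-9/4*(-1124) - ¾*999)) + 426648 = (1506*1507 + (2529 - 2997/4)) + 426648 = (2269542 + 7119/4) + 426648 = 9085287/4 + 426648 = 10791879/4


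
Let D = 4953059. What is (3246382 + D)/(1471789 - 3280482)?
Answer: -8199441/1808693 ≈ -4.5333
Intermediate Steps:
(3246382 + D)/(1471789 - 3280482) = (3246382 + 4953059)/(1471789 - 3280482) = 8199441/(-1808693) = 8199441*(-1/1808693) = -8199441/1808693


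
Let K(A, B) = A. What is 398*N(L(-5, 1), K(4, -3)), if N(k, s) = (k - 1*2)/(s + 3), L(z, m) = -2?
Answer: -1592/7 ≈ -227.43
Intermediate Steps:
N(k, s) = (-2 + k)/(3 + s) (N(k, s) = (k - 2)/(3 + s) = (-2 + k)/(3 + s))
398*N(L(-5, 1), K(4, -3)) = 398*((-2 - 2)/(3 + 4)) = 398*(-4/7) = -1592/7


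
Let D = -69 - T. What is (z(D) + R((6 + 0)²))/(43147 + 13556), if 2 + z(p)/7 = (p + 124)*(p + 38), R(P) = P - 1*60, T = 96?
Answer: 12137/18901 ≈ 0.64214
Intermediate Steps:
R(P) = -60 + P (R(P) = P - 60 = -60 + P)
D = -165 (D = -69 - 1*96 = -69 - 96 = -165)
z(p) = -14 + 7*(38 + p)*(124 + p) (z(p) = -14 + 7*((p + 124)*(p + 38)) = -14 + 7*((124 + p)*(38 + p)) = -14 + 7*((38 + p)*(124 + p)) = -14 + 7*(38 + p)*(124 + p))
(z(D) + R((6 + 0)²))/(43147 + 13556) = ((32970 + 7*(-165)² + 1134*(-165)) + (-60 + (6 + 0)²))/(43147 + 13556) = ((32970 + 7*27225 - 187110) + (-60 + 6²))/56703 = ((32970 + 190575 - 187110) + (-60 + 36))*(1/56703) = (36435 - 24)*(1/56703) = 36411*(1/56703) = 12137/18901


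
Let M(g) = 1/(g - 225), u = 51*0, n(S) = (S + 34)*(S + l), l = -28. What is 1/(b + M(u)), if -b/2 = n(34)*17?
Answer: -225/3121201 ≈ -7.2088e-5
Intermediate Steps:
n(S) = (-28 + S)*(34 + S) (n(S) = (S + 34)*(S - 28) = (34 + S)*(-28 + S) = (-28 + S)*(34 + S))
u = 0
M(g) = 1/(-225 + g)
b = -13872 (b = -2*(-952 + 34**2 + 6*34)*17 = -2*(-952 + 1156 + 204)*17 = -816*17 = -2*6936 = -13872)
1/(b + M(u)) = 1/(-13872 + 1/(-225 + 0)) = 1/(-13872 + 1/(-225)) = 1/(-13872 - 1/225) = 1/(-3121201/225) = -225/3121201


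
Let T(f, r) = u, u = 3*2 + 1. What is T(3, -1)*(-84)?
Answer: -588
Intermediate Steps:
u = 7 (u = 6 + 1 = 7)
T(f, r) = 7
T(3, -1)*(-84) = 7*(-84) = -588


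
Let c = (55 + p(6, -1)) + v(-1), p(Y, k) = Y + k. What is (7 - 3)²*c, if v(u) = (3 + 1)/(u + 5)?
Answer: 976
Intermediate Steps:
v(u) = 4/(5 + u)
c = 61 (c = (55 + (6 - 1)) + 4/(5 - 1) = (55 + 5) + 4/4 = 60 + 4*(¼) = 60 + 1 = 61)
(7 - 3)²*c = (7 - 3)²*61 = 4²*61 = 16*61 = 976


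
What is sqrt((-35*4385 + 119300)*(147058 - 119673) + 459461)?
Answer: I*sqrt(935422914) ≈ 30585.0*I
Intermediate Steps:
sqrt((-35*4385 + 119300)*(147058 - 119673) + 459461) = sqrt((-153475 + 119300)*27385 + 459461) = sqrt(-34175*27385 + 459461) = sqrt(-935882375 + 459461) = sqrt(-935422914) = I*sqrt(935422914)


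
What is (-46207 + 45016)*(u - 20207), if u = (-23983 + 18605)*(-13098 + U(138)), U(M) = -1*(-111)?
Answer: -83160239889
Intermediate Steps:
U(M) = 111
u = 69844086 (u = (-23983 + 18605)*(-13098 + 111) = -5378*(-12987) = 69844086)
(-46207 + 45016)*(u - 20207) = (-46207 + 45016)*(69844086 - 20207) = -1191*69823879 = -83160239889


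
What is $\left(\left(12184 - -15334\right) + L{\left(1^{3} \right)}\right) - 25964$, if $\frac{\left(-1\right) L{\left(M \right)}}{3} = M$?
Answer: $1551$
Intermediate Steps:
$L{\left(M \right)} = - 3 M$
$\left(\left(12184 - -15334\right) + L{\left(1^{3} \right)}\right) - 25964 = \left(\left(12184 - -15334\right) - 3 \cdot 1^{3}\right) - 25964 = \left(\left(12184 + 15334\right) - 3\right) - 25964 = \left(27518 - 3\right) - 25964 = 27515 - 25964 = 1551$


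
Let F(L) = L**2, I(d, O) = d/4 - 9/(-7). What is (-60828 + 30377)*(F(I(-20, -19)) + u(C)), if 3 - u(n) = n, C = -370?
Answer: -577137803/49 ≈ -1.1778e+7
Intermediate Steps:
u(n) = 3 - n
I(d, O) = 9/7 + d/4 (I(d, O) = d*(1/4) - 9*(-1/7) = d/4 + 9/7 = 9/7 + d/4)
(-60828 + 30377)*(F(I(-20, -19)) + u(C)) = (-60828 + 30377)*((9/7 + (1/4)*(-20))**2 + (3 - 1*(-370))) = -30451*((9/7 - 5)**2 + (3 + 370)) = -30451*((-26/7)**2 + 373) = -30451*(676/49 + 373) = -30451*18953/49 = -577137803/49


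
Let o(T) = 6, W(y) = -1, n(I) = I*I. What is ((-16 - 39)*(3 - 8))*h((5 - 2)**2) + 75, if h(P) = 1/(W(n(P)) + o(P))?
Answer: 130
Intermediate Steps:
n(I) = I**2
h(P) = 1/5 (h(P) = 1/(-1 + 6) = 1/5)
((-16 - 39)*(3 - 8))*h((5 - 2)**2) + 75 = ((-16 - 39)*(3 - 8))*(1/5) + 75 = -55*(-5)*(1/5) + 75 = 275*(1/5) + 75 = 55 + 75 = 130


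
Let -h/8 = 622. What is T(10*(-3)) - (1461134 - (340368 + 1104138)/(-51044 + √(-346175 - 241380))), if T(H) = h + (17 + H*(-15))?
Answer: -1273217655168659/868692497 - 481502*I*√587555/868692497 ≈ -1.4657e+6 - 0.42487*I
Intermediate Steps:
h = -4976 (h = -8*622 = -4976)
T(H) = -4959 - 15*H (T(H) = -4976 + (17 + H*(-15)) = -4976 + (17 - 15*H) = -4959 - 15*H)
T(10*(-3)) - (1461134 - (340368 + 1104138)/(-51044 + √(-346175 - 241380))) = (-4959 - 150*(-3)) - (1461134 - (340368 + 1104138)/(-51044 + √(-346175 - 241380))) = (-4959 - 15*(-30)) - (1461134 - 1444506/(-51044 + √(-587555))) = (-4959 + 450) - (1461134 - 1444506/(-51044 + I*√587555)) = -4509 - (1461134 - 1444506/(-51044 + I*√587555)) = -4509 + (-1461134 + 1444506/(-51044 + I*√587555)) = -1465643 + 1444506/(-51044 + I*√587555)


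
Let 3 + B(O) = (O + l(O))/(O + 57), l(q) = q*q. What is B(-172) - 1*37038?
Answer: -4289127/115 ≈ -37297.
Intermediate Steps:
l(q) = q²
B(O) = -3 + (O + O²)/(57 + O) (B(O) = -3 + (O + O²)/(O + 57) = -3 + (O + O²)/(57 + O))
B(-172) - 1*37038 = (-171 + (-172)² - 2*(-172))/(57 - 172) - 1*37038 = (-171 + 29584 + 344)/(-115) - 37038 = -1/115*29757 - 37038 = -29757/115 - 37038 = -4289127/115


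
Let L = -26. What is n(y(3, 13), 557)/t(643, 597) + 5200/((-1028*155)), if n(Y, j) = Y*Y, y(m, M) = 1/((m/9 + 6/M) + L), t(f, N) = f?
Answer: -161532077213/4950086929709 ≈ -0.032632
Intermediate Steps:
y(m, M) = 1/(-26 + 6/M + m/9) (y(m, M) = 1/((m/9 + 6/M) - 26) = 1/((6/M + m/9) - 26) = 1/(-26 + 6/M + m/9))
n(Y, j) = Y**2
n(y(3, 13), 557)/t(643, 597) + 5200/((-1028*155)) = (9*13/(54 - 234*13 + 13*3))**2/643 + 5200/((-1028*155)) = (9*13/(54 - 3042 + 39))**2*(1/643) + 5200/(-159340) = (9*13/(-2949))**2*(1/643) + 5200*(-1/159340) = (9*13*(-1/2949))**2*(1/643) - 260/7967 = (-39/983)**2*(1/643) - 260/7967 = (1521/966289)*(1/643) - 260/7967 = 1521/621323827 - 260/7967 = -161532077213/4950086929709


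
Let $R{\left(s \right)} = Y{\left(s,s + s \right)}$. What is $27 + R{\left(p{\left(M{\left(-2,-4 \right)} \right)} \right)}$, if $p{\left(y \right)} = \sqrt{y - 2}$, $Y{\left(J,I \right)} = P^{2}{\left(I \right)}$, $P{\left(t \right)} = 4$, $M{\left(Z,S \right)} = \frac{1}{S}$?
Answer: $43$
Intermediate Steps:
$Y{\left(J,I \right)} = 16$ ($Y{\left(J,I \right)} = 4^{2} = 16$)
$p{\left(y \right)} = \sqrt{-2 + y}$
$R{\left(s \right)} = 16$
$27 + R{\left(p{\left(M{\left(-2,-4 \right)} \right)} \right)} = 27 + 16 = 43$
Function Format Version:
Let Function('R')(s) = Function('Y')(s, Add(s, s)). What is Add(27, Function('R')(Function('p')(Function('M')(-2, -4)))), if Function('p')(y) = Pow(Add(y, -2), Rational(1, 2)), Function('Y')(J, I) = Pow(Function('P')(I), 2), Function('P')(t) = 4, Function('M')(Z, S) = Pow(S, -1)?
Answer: 43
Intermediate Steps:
Function('Y')(J, I) = 16 (Function('Y')(J, I) = Pow(4, 2) = 16)
Function('p')(y) = Pow(Add(-2, y), Rational(1, 2))
Function('R')(s) = 16
Add(27, Function('R')(Function('p')(Function('M')(-2, -4)))) = Add(27, 16) = 43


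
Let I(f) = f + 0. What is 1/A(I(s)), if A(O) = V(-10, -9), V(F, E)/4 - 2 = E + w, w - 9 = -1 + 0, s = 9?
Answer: ¼ ≈ 0.25000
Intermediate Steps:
w = 8 (w = 9 + (-1 + 0) = 9 - 1 = 8)
I(f) = f
V(F, E) = 40 + 4*E (V(F, E) = 8 + 4*(E + 8) = 8 + 4*(8 + E) = 8 + (32 + 4*E) = 40 + 4*E)
A(O) = 4 (A(O) = 40 + 4*(-9) = 40 - 36 = 4)
1/A(I(s)) = 1/4 = ¼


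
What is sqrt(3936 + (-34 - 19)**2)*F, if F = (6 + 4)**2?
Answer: 100*sqrt(6745) ≈ 8212.8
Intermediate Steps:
F = 100 (F = 10**2 = 100)
sqrt(3936 + (-34 - 19)**2)*F = sqrt(3936 + (-34 - 19)**2)*100 = sqrt(3936 + (-53)**2)*100 = sqrt(3936 + 2809)*100 = sqrt(6745)*100 = 100*sqrt(6745)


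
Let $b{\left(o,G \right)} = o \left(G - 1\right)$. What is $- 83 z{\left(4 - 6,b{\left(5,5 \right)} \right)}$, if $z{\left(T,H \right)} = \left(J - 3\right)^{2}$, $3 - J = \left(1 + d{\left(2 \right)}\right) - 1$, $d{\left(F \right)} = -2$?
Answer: $-332$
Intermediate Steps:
$J = 5$ ($J = 3 - \left(\left(1 - 2\right) - 1\right) = 3 - \left(-1 - 1\right) = 3 - -2 = 3 + 2 = 5$)
$b{\left(o,G \right)} = o \left(-1 + G\right)$
$z{\left(T,H \right)} = 4$ ($z{\left(T,H \right)} = \left(5 - 3\right)^{2} = 2^{2} = 4$)
$- 83 z{\left(4 - 6,b{\left(5,5 \right)} \right)} = \left(-83\right) 4 = -332$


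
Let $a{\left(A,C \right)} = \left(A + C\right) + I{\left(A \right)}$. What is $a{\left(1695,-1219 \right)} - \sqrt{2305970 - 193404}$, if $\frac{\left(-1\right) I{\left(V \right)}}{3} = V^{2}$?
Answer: $-8618599 - \sqrt{2112566} \approx -8.62 \cdot 10^{6}$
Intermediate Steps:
$I{\left(V \right)} = - 3 V^{2}$
$a{\left(A,C \right)} = A + C - 3 A^{2}$ ($a{\left(A,C \right)} = \left(A + C\right) - 3 A^{2} = A + C - 3 A^{2}$)
$a{\left(1695,-1219 \right)} - \sqrt{2305970 - 193404} = \left(1695 - 1219 - 3 \cdot 1695^{2}\right) - \sqrt{2305970 - 193404} = \left(1695 - 1219 - 8619075\right) - \sqrt{2112566} = -8618599 - \sqrt{2112566}$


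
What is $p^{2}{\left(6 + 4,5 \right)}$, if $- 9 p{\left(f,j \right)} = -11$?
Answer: $\frac{121}{81} \approx 1.4938$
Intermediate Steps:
$p{\left(f,j \right)} = \frac{11}{9}$ ($p{\left(f,j \right)} = \left(- \frac{1}{9}\right) \left(-11\right) = \frac{11}{9}$)
$p^{2}{\left(6 + 4,5 \right)} = \left(\frac{11}{9}\right)^{2} = \frac{121}{81}$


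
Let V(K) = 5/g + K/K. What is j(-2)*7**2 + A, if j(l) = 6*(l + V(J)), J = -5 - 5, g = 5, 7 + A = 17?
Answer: 10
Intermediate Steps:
A = 10 (A = -7 + 17 = 10)
J = -10
V(K) = 2 (V(K) = 5/5 + K/K = 5*(1/5) + 1 = 1 + 1 = 2)
j(l) = 12 + 6*l (j(l) = 6*(l + 2) = 6*(2 + l) = 12 + 6*l)
j(-2)*7**2 + A = (12 + 6*(-2))*7**2 + 10 = (12 - 12)*49 + 10 = 0*49 + 10 = 0 + 10 = 10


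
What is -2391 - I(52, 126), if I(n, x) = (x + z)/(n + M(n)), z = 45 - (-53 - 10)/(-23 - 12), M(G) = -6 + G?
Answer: -586218/245 ≈ -2392.7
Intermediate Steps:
z = 216/5 (z = 45 - (-63)/(-35) = 45 - (-63)*(-1)/35 = 45 - 1*9/5 = 45 - 9/5 = 216/5 ≈ 43.200)
I(n, x) = (216/5 + x)/(-6 + 2*n) (I(n, x) = (x + 216/5)/(n + (-6 + n)) = (216/5 + x)/(-6 + 2*n))
-2391 - I(52, 126) = -2391 - (216 + 5*126)/(10*(-3 + 52)) = -2391 - (216 + 630)/(10*49) = -2391 - 846/(10*49) = -2391 - 1*423/245 = -2391 - 423/245 = -586218/245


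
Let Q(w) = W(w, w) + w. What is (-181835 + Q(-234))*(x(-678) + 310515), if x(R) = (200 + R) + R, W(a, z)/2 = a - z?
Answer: -56324683771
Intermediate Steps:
W(a, z) = -2*z + 2*a (W(a, z) = 2*(a - z) = -2*z + 2*a)
Q(w) = w (Q(w) = (-2*w + 2*w) + w = 0 + w = w)
x(R) = 200 + 2*R
(-181835 + Q(-234))*(x(-678) + 310515) = (-181835 - 234)*((200 + 2*(-678)) + 310515) = -182069*((200 - 1356) + 310515) = -182069*(-1156 + 310515) = -182069*309359 = -56324683771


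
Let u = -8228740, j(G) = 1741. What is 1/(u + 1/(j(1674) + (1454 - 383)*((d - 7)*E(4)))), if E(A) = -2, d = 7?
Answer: -1741/14326236339 ≈ -1.2153e-7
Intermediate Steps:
1/(u + 1/(j(1674) + (1454 - 383)*((d - 7)*E(4)))) = 1/(-8228740 + 1/(1741 + (1454 - 383)*((7 - 7)*(-2)))) = 1/(-8228740 + 1/(1741 + 1071*(0*(-2)))) = 1/(-8228740 + 1/(1741 + 1071*0)) = 1/(-8228740 + 1/(1741 + 0)) = 1/(-8228740 + 1/1741) = 1/(-14326236339/1741) = -1741/14326236339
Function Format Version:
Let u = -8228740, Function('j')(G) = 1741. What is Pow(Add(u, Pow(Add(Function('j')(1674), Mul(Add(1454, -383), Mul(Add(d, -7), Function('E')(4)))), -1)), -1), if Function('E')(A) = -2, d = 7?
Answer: Rational(-1741, 14326236339) ≈ -1.2153e-7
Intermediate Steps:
Pow(Add(u, Pow(Add(Function('j')(1674), Mul(Add(1454, -383), Mul(Add(d, -7), Function('E')(4)))), -1)), -1) = Pow(Add(-8228740, Pow(Add(1741, Mul(Add(1454, -383), Mul(Add(7, -7), -2))), -1)), -1) = Pow(Add(-8228740, Pow(Add(1741, Mul(1071, Mul(0, -2))), -1)), -1) = Pow(Add(-8228740, Pow(Add(1741, Mul(1071, 0)), -1)), -1) = Pow(Add(-8228740, Pow(Add(1741, 0), -1)), -1) = Pow(Add(-8228740, Pow(1741, -1)), -1) = Pow(Add(-8228740, Rational(1, 1741)), -1) = Pow(Rational(-14326236339, 1741), -1) = Rational(-1741, 14326236339)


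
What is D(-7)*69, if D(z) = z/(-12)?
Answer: 161/4 ≈ 40.250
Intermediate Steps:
D(z) = -z/12 (D(z) = z*(-1/12) = -z/12)
D(-7)*69 = -1/12*(-7)*69 = (7/12)*69 = 161/4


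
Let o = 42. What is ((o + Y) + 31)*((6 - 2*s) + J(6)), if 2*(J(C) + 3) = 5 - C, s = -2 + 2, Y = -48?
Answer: 125/2 ≈ 62.500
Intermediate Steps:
s = 0
J(C) = -½ - C/2 (J(C) = -3 + (5 - C)/2 = -3 + (5/2 - C/2) = -½ - C/2)
((o + Y) + 31)*((6 - 2*s) + J(6)) = ((42 - 48) + 31)*((6 - 2*0) + (-½ - ½*6)) = (-6 + 31)*((6 + 0) + (-½ - 3)) = 25*(6 - 7/2) = 25*(5/2) = 125/2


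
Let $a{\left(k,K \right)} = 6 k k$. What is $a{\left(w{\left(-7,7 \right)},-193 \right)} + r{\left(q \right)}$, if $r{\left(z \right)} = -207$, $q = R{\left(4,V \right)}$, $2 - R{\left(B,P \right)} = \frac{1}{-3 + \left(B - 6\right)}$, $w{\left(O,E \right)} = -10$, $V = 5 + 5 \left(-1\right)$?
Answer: $393$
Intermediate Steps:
$V = 0$ ($V = 5 - 5 = 0$)
$a{\left(k,K \right)} = 6 k^{2}$
$R{\left(B,P \right)} = 2 - \frac{1}{-9 + B}$ ($R{\left(B,P \right)} = 2 - \frac{1}{-3 + \left(B - 6\right)} = 2 - \frac{1}{-3 + \left(-6 + B\right)} = 2 - \frac{1}{-9 + B}$)
$q = \frac{11}{5}$ ($q = \frac{-19 + 2 \cdot 4}{-9 + 4} = \frac{-19 + 8}{-5} = \left(- \frac{1}{5}\right) \left(-11\right) = \frac{11}{5} \approx 2.2$)
$a{\left(w{\left(-7,7 \right)},-193 \right)} + r{\left(q \right)} = 6 \left(-10\right)^{2} - 207 = 6 \cdot 100 - 207 = 600 - 207 = 393$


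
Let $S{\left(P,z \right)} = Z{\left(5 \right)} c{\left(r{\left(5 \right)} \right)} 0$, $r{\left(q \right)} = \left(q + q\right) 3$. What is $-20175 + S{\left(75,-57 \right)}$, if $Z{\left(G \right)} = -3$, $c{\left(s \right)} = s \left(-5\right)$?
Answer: $-20175$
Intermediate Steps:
$r{\left(q \right)} = 6 q$ ($r{\left(q \right)} = 2 q 3 = 6 q$)
$c{\left(s \right)} = - 5 s$
$S{\left(P,z \right)} = 0$ ($S{\left(P,z \right)} = - 3 \left(- 5 \cdot 6 \cdot 5\right) 0 = - 3 \left(\left(-5\right) 30\right) 0 = \left(-3\right) \left(-150\right) 0 = 450 \cdot 0 = 0$)
$-20175 + S{\left(75,-57 \right)} = -20175 + 0 = -20175$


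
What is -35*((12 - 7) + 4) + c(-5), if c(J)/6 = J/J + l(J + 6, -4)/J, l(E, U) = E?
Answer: -1551/5 ≈ -310.20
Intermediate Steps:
c(J) = 6 + 6*(6 + J)/J (c(J) = 6*(J/J + (J + 6)/J) = 6*(1 + (6 + J)/J) = 6 + 6*(6 + J)/J)
-35*((12 - 7) + 4) + c(-5) = -35*((12 - 7) + 4) + (12 + 36/(-5)) = -35*(5 + 4) + (12 + 36*(-⅕)) = -35*9 + (12 - 36/5) = -315 + 24/5 = -1551/5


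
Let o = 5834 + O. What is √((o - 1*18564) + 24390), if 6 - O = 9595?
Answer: √2071 ≈ 45.508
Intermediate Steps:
O = -9589 (O = 6 - 1*9595 = 6 - 9595 = -9589)
o = -3755 (o = 5834 - 9589 = -3755)
√((o - 1*18564) + 24390) = √((-3755 - 1*18564) + 24390) = √((-3755 - 18564) + 24390) = √(-22319 + 24390) = √2071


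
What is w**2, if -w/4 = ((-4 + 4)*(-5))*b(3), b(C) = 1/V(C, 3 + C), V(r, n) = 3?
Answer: 0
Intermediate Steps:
b(C) = 1/3
w = 0 (w = -4*(-4 + 4)*(-5)/3 = -4*0*(-5)/3 = -0/3 = -4*0 = 0)
w**2 = 0**2 = 0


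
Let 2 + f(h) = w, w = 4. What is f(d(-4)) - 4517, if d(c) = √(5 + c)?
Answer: -4515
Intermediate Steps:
f(h) = 2 (f(h) = -2 + 4 = 2)
f(d(-4)) - 4517 = 2 - 4517 = -4515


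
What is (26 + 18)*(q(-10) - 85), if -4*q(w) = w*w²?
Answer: 7260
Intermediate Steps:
q(w) = -w³/4 (q(w) = -w*w²/4 = -w³/4)
(26 + 18)*(q(-10) - 85) = (26 + 18)*(-¼*(-10)³ - 85) = 44*(-¼*(-1000) - 85) = 44*(250 - 85) = 44*165 = 7260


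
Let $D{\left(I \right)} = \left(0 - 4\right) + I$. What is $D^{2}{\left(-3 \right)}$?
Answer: $49$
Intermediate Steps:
$D{\left(I \right)} = -4 + I$
$D^{2}{\left(-3 \right)} = \left(-4 - 3\right)^{2} = \left(-7\right)^{2} = 49$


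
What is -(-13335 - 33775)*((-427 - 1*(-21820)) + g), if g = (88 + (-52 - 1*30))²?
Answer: 1009520190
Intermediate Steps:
g = 36 (g = (88 + (-52 - 30))² = (88 - 82)² = 6² = 36)
-(-13335 - 33775)*((-427 - 1*(-21820)) + g) = -(-13335 - 33775)*((-427 - 1*(-21820)) + 36) = -(-47110)*((-427 + 21820) + 36) = -(-47110)*(21393 + 36) = -(-47110)*21429 = -1*(-1009520190) = 1009520190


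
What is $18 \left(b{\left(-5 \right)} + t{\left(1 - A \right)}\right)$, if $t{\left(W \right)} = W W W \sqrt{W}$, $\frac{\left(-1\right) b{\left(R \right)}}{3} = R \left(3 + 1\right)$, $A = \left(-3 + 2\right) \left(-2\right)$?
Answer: $1080 - 18 i \approx 1080.0 - 18.0 i$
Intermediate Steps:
$A = 2$ ($A = \left(-1\right) \left(-2\right) = 2$)
$b{\left(R \right)} = - 12 R$ ($b{\left(R \right)} = - 3 R \left(3 + 1\right) = - 3 R 4 = - 3 \cdot 4 R = - 12 R$)
$t{\left(W \right)} = W^{\frac{7}{2}}$ ($t{\left(W \right)} = W^{2} W \sqrt{W} = W^{3} \sqrt{W} = W^{\frac{7}{2}}$)
$18 \left(b{\left(-5 \right)} + t{\left(1 - A \right)}\right) = 18 \left(\left(-12\right) \left(-5\right) + \left(1 - 2\right)^{\frac{7}{2}}\right) = 18 \left(60 + \left(1 - 2\right)^{\frac{7}{2}}\right) = 18 \left(60 + \left(-1\right)^{\frac{7}{2}}\right) = 18 \left(60 - i\right) = 1080 - 18 i$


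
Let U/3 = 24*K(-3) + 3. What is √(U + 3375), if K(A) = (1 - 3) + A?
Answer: 12*√21 ≈ 54.991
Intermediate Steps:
K(A) = -2 + A
U = -351 (U = 3*(24*(-2 - 3) + 3) = 3*(24*(-5) + 3) = 3*(-120 + 3) = 3*(-117) = -351)
√(U + 3375) = √(-351 + 3375) = √3024 = 12*√21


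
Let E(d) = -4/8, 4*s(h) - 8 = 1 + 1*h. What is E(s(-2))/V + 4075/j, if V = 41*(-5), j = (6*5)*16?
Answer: 167123/19680 ≈ 8.4920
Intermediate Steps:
j = 480 (j = 30*16 = 480)
s(h) = 9/4 + h/4 (s(h) = 2 + (1 + 1*h)/4 = 2 + (1 + h)/4 = 2 + (¼ + h/4) = 9/4 + h/4)
E(d) = -½ (E(d) = -4*⅛ = -½)
V = -205
E(s(-2))/V + 4075/j = -½/(-205) + 4075/480 = -½*(-1/205) + 4075*(1/480) = 1/410 + 815/96 = 167123/19680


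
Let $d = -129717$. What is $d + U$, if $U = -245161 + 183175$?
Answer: $-191703$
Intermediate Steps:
$U = -61986$
$d + U = -129717 - 61986 = -191703$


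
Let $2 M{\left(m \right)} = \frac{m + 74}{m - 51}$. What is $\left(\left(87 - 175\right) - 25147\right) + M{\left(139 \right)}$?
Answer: $- \frac{4441147}{176} \approx -25234.0$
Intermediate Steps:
$M{\left(m \right)} = \frac{74 + m}{2 \left(-51 + m\right)}$ ($M{\left(m \right)} = \frac{\left(m + 74\right) \frac{1}{m - 51}}{2} = \frac{\left(74 + m\right) \frac{1}{-51 + m}}{2} = \frac{\frac{1}{-51 + m} \left(74 + m\right)}{2} = \frac{74 + m}{2 \left(-51 + m\right)}$)
$\left(\left(87 - 175\right) - 25147\right) + M{\left(139 \right)} = \left(\left(87 - 175\right) - 25147\right) + \frac{74 + 139}{2 \left(-51 + 139\right)} = \left(\left(87 - 175\right) - 25147\right) + \frac{1}{2} \cdot \frac{1}{88} \cdot 213 = \left(-88 - 25147\right) + \frac{1}{2} \cdot \frac{1}{88} \cdot 213 = -25235 + \frac{213}{176} = - \frac{4441147}{176}$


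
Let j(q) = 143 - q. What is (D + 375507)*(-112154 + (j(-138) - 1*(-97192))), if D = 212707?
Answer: -8635569734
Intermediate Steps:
(D + 375507)*(-112154 + (j(-138) - 1*(-97192))) = (212707 + 375507)*(-112154 + ((143 - 1*(-138)) - 1*(-97192))) = 588214*(-112154 + ((143 + 138) + 97192)) = 588214*(-112154 + (281 + 97192)) = 588214*(-112154 + 97473) = 588214*(-14681) = -8635569734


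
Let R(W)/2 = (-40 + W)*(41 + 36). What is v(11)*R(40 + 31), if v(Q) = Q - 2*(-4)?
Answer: 90706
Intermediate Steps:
v(Q) = 8 + Q (v(Q) = Q + 8 = 8 + Q)
R(W) = -6160 + 154*W (R(W) = 2*((-40 + W)*(41 + 36)) = 2*((-40 + W)*77) = 2*(-3080 + 77*W) = -6160 + 154*W)
v(11)*R(40 + 31) = (8 + 11)*(-6160 + 154*(40 + 31)) = 19*(-6160 + 154*71) = 19*(-6160 + 10934) = 19*4774 = 90706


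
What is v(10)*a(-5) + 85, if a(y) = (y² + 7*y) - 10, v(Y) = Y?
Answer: -115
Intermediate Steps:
a(y) = -10 + y² + 7*y
v(10)*a(-5) + 85 = 10*(-10 + (-5)² + 7*(-5)) + 85 = 10*(-10 + 25 - 35) + 85 = 10*(-20) + 85 = -200 + 85 = -115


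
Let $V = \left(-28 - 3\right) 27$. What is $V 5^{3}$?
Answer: $-104625$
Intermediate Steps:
$V = -837$ ($V = \left(-31\right) 27 = -837$)
$V 5^{3} = - 837 \cdot 5^{3} = \left(-837\right) 125 = -104625$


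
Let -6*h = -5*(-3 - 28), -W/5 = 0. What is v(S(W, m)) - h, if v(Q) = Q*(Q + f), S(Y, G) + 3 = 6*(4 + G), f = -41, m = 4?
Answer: 1235/6 ≈ 205.83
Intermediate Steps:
W = 0 (W = -5*0 = 0)
h = -155/6 (h = -(-5)*(-3 - 28)/6 = -(-5)*(-31)/6 = -⅙*155 = -155/6 ≈ -25.833)
S(Y, G) = 21 + 6*G (S(Y, G) = -3 + 6*(4 + G) = -3 + (24 + 6*G) = 21 + 6*G)
v(Q) = Q*(-41 + Q) (v(Q) = Q*(Q - 41) = Q*(-41 + Q))
v(S(W, m)) - h = (21 + 6*4)*(-41 + (21 + 6*4)) - 1*(-155/6) = (21 + 24)*(-41 + (21 + 24)) + 155/6 = 45*(-41 + 45) + 155/6 = 45*4 + 155/6 = 180 + 155/6 = 1235/6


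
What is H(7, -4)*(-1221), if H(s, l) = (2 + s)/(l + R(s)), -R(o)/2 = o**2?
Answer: 3663/34 ≈ 107.74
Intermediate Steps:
R(o) = -2*o**2
H(s, l) = (2 + s)/(l - 2*s**2)
H(7, -4)*(-1221) = ((2 + 7)/(-4 - 2*7**2))*(-1221) = (9/(-4 - 2*49))*(-1221) = (9/(-4 - 98))*(-1221) = (9/(-102))*(-1221) = -1/102*9*(-1221) = -3/34*(-1221) = 3663/34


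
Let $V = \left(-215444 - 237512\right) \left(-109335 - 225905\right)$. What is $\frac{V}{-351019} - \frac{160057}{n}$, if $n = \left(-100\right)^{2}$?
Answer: $- \frac{1518545877448083}{3510190000} \approx -4.3261 \cdot 10^{5}$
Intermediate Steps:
$n = 10000$
$V = 151848969440$ ($V = \left(-452956\right) \left(-335240\right) = 151848969440$)
$\frac{V}{-351019} - \frac{160057}{n} = \frac{151848969440}{-351019} - \frac{160057}{10000} = 151848969440 \left(- \frac{1}{351019}\right) - \frac{160057}{10000} = - \frac{151848969440}{351019} - \frac{160057}{10000} = - \frac{1518545877448083}{3510190000}$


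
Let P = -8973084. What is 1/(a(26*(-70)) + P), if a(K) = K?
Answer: -1/8974904 ≈ -1.1142e-7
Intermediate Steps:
1/(a(26*(-70)) + P) = 1/(26*(-70) - 8973084) = 1/(-1820 - 8973084) = 1/(-8974904) = -1/8974904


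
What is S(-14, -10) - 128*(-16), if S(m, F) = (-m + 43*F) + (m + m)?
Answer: 1604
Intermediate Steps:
S(m, F) = m + 43*F (S(m, F) = (-m + 43*F) + 2*m = m + 43*F)
S(-14, -10) - 128*(-16) = (-14 + 43*(-10)) - 128*(-16) = (-14 - 430) + 2048 = -444 + 2048 = 1604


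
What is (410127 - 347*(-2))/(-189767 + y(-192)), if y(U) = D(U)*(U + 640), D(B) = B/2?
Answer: -410821/232775 ≈ -1.7649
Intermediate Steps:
D(B) = B/2 (D(B) = B*(½) = B/2)
y(U) = U*(640 + U)/2 (y(U) = (U/2)*(U + 640) = (U/2)*(640 + U) = U*(640 + U)/2)
(410127 - 347*(-2))/(-189767 + y(-192)) = (410127 - 347*(-2))/(-189767 + (½)*(-192)*(640 - 192)) = (410127 + 694)/(-189767 + (½)*(-192)*448) = 410821/(-189767 - 43008) = 410821/(-232775) = 410821*(-1/232775) = -410821/232775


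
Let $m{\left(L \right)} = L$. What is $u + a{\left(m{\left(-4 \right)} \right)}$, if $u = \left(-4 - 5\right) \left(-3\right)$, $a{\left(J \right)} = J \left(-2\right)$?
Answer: $35$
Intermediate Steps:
$a{\left(J \right)} = - 2 J$
$u = 27$ ($u = \left(-9\right) \left(-3\right) = 27$)
$u + a{\left(m{\left(-4 \right)} \right)} = 27 - -8 = 27 + 8 = 35$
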